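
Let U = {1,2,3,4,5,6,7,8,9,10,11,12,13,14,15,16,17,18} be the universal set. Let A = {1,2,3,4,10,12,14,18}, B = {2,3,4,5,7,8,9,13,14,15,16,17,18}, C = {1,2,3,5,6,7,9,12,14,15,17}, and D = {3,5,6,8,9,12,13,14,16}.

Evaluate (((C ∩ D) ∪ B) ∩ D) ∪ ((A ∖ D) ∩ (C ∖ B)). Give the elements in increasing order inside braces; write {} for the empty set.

{1,3,5,6,8,9,12,13,14,16}

C ∩ D = {3,5,6,9,12,14}
(C ∩ D) ∪ B = {2,3,4,5,6,7,8,9,12,13,14,15,16,17,18}
((C ∩ D) ∪ B) ∩ D = {3,5,6,8,9,12,13,14,16}
A ∖ D = {1,2,4,10,18}
C ∖ B = {1,6,12}
(A ∖ D) ∩ (C ∖ B) = {1}
(((C ∩ D) ∪ B) ∩ D) ∪ ((A ∖ D) ∩ (C ∖ B)) = {1,3,5,6,8,9,12,13,14,16}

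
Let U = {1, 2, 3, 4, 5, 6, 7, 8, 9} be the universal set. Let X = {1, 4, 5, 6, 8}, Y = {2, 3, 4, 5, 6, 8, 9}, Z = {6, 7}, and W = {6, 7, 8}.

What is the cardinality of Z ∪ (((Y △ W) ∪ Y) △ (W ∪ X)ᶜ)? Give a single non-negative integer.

5

Y △ W = {2, 3, 4, 5, 7, 9}
(Y △ W) ∪ Y = {2, 3, 4, 5, 6, 7, 8, 9}
W ∪ X = {1, 4, 5, 6, 7, 8}
(W ∪ X)ᶜ = {2, 3, 9}
((Y △ W) ∪ Y) △ (W ∪ X)ᶜ = {4, 5, 6, 7, 8}
Z ∪ (((Y △ W) ∪ Y) △ (W ∪ X)ᶜ) = {4, 5, 6, 7, 8}
|Z ∪ (((Y △ W) ∪ Y) △ (W ∪ X)ᶜ)| = 5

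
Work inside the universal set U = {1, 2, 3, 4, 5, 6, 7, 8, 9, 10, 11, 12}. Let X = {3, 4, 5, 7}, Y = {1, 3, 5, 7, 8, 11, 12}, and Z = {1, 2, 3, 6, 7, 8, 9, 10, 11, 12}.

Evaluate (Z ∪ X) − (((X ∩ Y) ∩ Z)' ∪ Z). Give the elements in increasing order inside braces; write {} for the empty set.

{}

Z ∪ X = {1, 2, 3, 4, 5, 6, 7, 8, 9, 10, 11, 12}
X ∩ Y = {3, 5, 7}
(X ∩ Y) ∩ Z = {3, 7}
((X ∩ Y) ∩ Z)' = {1, 2, 4, 5, 6, 8, 9, 10, 11, 12}
((X ∩ Y) ∩ Z)' ∪ Z = {1, 2, 3, 4, 5, 6, 7, 8, 9, 10, 11, 12}
(Z ∪ X) − (((X ∩ Y) ∩ Z)' ∪ Z) = {}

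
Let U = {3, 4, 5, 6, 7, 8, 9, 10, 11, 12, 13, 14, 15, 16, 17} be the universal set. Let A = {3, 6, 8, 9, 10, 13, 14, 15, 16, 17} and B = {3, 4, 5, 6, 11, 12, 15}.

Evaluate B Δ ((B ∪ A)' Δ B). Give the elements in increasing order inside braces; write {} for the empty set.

{7}

B ∪ A = {3, 4, 5, 6, 8, 9, 10, 11, 12, 13, 14, 15, 16, 17}
(B ∪ A)' = {7}
(B ∪ A)' Δ B = {3, 4, 5, 6, 7, 11, 12, 15}
B Δ ((B ∪ A)' Δ B) = {7}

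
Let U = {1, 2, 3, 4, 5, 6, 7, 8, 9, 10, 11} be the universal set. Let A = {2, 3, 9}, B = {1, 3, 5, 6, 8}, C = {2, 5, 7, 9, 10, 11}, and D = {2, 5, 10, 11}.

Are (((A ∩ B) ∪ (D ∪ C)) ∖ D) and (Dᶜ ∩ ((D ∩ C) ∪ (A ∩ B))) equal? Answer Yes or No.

A ∩ B = {3}
D ∪ C = {2, 5, 7, 9, 10, 11}
(A ∩ B) ∪ (D ∪ C) = {2, 3, 5, 7, 9, 10, 11}
((A ∩ B) ∪ (D ∪ C)) ∖ D = {3, 7, 9}
Dᶜ = {1, 3, 4, 6, 7, 8, 9}
D ∩ C = {2, 5, 10, 11}
(D ∩ C) ∪ (A ∩ B) = {2, 3, 5, 10, 11}
Dᶜ ∩ ((D ∩ C) ∪ (A ∩ B)) = {3}
7 ∈ ((A ∩ B) ∪ (D ∪ C)) ∖ D but 7 ∉ Dᶜ ∩ ((D ∩ C) ∪ (A ∩ B)), so they differ.

No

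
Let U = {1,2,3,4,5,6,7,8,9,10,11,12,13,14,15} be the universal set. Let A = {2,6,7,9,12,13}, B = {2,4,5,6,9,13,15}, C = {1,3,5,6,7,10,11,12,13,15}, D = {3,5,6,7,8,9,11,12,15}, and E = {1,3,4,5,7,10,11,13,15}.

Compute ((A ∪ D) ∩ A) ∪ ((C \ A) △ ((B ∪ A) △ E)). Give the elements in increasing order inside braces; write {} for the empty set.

{2,5,6,7,9,12,13,15}

A ∪ D = {2,3,5,6,7,8,9,11,12,13,15}
(A ∪ D) ∩ A = {2,6,7,9,12,13}
C \ A = {1,3,5,10,11,15}
B ∪ A = {2,4,5,6,7,9,12,13,15}
(B ∪ A) △ E = {1,2,3,6,9,10,11,12}
(C \ A) △ ((B ∪ A) △ E) = {2,5,6,9,12,15}
((A ∪ D) ∩ A) ∪ ((C \ A) △ ((B ∪ A) △ E)) = {2,5,6,7,9,12,13,15}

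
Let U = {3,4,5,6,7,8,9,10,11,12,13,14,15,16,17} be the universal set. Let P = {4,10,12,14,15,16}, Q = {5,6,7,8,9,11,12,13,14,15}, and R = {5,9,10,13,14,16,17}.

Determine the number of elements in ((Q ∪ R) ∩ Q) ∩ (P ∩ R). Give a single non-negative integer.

Q ∪ R = {5,6,7,8,9,10,11,12,13,14,15,16,17}
(Q ∪ R) ∩ Q = {5,6,7,8,9,11,12,13,14,15}
P ∩ R = {10,14,16}
((Q ∪ R) ∩ Q) ∩ (P ∩ R) = {14}
|((Q ∪ R) ∩ Q) ∩ (P ∩ R)| = 1

1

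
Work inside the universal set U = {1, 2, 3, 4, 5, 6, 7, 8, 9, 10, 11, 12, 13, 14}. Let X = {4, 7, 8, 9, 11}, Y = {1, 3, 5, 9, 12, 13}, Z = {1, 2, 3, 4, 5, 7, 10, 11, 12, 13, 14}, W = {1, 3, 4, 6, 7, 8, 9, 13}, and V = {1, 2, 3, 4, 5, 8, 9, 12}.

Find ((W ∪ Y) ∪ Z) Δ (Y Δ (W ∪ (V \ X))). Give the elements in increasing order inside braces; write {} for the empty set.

W ∪ Y = {1, 3, 4, 5, 6, 7, 8, 9, 12, 13}
(W ∪ Y) ∪ Z = {1, 2, 3, 4, 5, 6, 7, 8, 9, 10, 11, 12, 13, 14}
V \ X = {1, 2, 3, 5, 12}
W ∪ (V \ X) = {1, 2, 3, 4, 5, 6, 7, 8, 9, 12, 13}
Y Δ (W ∪ (V \ X)) = {2, 4, 6, 7, 8}
((W ∪ Y) ∪ Z) Δ (Y Δ (W ∪ (V \ X))) = {1, 3, 5, 9, 10, 11, 12, 13, 14}

{1, 3, 5, 9, 10, 11, 12, 13, 14}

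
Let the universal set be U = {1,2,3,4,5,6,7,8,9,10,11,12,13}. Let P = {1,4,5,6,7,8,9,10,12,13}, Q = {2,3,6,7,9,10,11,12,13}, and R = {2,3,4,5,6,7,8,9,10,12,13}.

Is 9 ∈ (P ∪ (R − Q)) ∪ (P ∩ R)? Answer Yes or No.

9 ∈ R and 9 ∈ Q, so 9 ∉ R − Q
9 ∈ P and 9 ∉ (R − Q), so 9 ∈ P ∪ (R − Q)
9 ∈ P and 9 ∈ R, so 9 ∈ P ∩ R
9 ∈ (P ∪ (R − Q)) and 9 ∈ (P ∩ R), so 9 ∈ (P ∪ (R − Q)) ∪ (P ∩ R)

Yes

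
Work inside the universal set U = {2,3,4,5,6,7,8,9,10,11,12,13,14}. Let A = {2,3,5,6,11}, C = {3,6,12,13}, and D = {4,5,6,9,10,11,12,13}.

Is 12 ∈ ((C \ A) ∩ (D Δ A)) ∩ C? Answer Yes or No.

12 ∈ C and 12 ∉ A, so 12 ∈ C \ A
12 ∈ D and 12 ∉ A, so 12 ∈ D Δ A
12 ∈ (C \ A) and 12 ∈ (D Δ A), so 12 ∈ (C \ A) ∩ (D Δ A)
12 ∈ ((C \ A) ∩ (D Δ A)) and 12 ∈ C, so 12 ∈ ((C \ A) ∩ (D Δ A)) ∩ C

Yes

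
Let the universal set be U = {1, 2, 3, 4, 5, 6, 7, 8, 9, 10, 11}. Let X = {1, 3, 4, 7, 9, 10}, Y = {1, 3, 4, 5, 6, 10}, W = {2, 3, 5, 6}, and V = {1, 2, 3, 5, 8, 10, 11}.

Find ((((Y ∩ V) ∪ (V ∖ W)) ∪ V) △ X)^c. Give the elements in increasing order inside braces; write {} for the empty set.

{1, 3, 6, 10}

Y ∩ V = {1, 3, 5, 10}
V ∖ W = {1, 8, 10, 11}
(Y ∩ V) ∪ (V ∖ W) = {1, 3, 5, 8, 10, 11}
((Y ∩ V) ∪ (V ∖ W)) ∪ V = {1, 2, 3, 5, 8, 10, 11}
(((Y ∩ V) ∪ (V ∖ W)) ∪ V) △ X = {2, 4, 5, 7, 8, 9, 11}
((((Y ∩ V) ∪ (V ∖ W)) ∪ V) △ X)^c = {1, 3, 6, 10}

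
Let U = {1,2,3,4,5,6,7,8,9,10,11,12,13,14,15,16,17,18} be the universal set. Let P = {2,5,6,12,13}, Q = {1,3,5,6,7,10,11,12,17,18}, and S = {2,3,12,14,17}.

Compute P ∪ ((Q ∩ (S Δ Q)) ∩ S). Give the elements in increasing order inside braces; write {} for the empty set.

S Δ Q = {1,2,5,6,7,10,11,14,18}
Q ∩ (S Δ Q) = {1,5,6,7,10,11,18}
(Q ∩ (S Δ Q)) ∩ S = {}
P ∪ ((Q ∩ (S Δ Q)) ∩ S) = {2,5,6,12,13}

{2,5,6,12,13}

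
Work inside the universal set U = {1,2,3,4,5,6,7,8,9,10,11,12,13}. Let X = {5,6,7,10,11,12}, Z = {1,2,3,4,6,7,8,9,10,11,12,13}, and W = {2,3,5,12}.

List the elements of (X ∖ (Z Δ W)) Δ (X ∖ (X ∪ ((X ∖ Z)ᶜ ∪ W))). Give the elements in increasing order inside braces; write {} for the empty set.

{12}

Z Δ W = {1,4,5,6,7,8,9,10,11,13}
X ∖ (Z Δ W) = {12}
X ∖ Z = {5}
(X ∖ Z)ᶜ = {1,2,3,4,6,7,8,9,10,11,12,13}
(X ∖ Z)ᶜ ∪ W = {1,2,3,4,5,6,7,8,9,10,11,12,13}
X ∪ ((X ∖ Z)ᶜ ∪ W) = {1,2,3,4,5,6,7,8,9,10,11,12,13}
X ∖ (X ∪ ((X ∖ Z)ᶜ ∪ W)) = {}
(X ∖ (Z Δ W)) Δ (X ∖ (X ∪ ((X ∖ Z)ᶜ ∪ W))) = {12}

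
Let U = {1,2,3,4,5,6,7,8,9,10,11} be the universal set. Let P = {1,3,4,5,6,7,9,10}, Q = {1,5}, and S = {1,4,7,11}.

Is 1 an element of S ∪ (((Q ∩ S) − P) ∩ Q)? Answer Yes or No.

1 ∈ Q and 1 ∈ S, so 1 ∈ Q ∩ S
1 ∈ (Q ∩ S) and 1 ∈ P, so 1 ∉ (Q ∩ S) − P
1 ∉ ((Q ∩ S) − P) and 1 ∈ Q, so 1 ∉ ((Q ∩ S) − P) ∩ Q
1 ∈ S and 1 ∉ (((Q ∩ S) − P) ∩ Q), so 1 ∈ S ∪ (((Q ∩ S) − P) ∩ Q)

Yes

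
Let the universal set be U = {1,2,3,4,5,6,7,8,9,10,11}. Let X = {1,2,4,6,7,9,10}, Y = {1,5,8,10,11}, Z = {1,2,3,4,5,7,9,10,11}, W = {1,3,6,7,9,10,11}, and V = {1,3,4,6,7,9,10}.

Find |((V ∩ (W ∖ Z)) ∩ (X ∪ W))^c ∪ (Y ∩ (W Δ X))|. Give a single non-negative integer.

10

W ∖ Z = {6}
V ∩ (W ∖ Z) = {6}
X ∪ W = {1,2,3,4,6,7,9,10,11}
(V ∩ (W ∖ Z)) ∩ (X ∪ W) = {6}
((V ∩ (W ∖ Z)) ∩ (X ∪ W))^c = {1,2,3,4,5,7,8,9,10,11}
W Δ X = {2,3,4,11}
Y ∩ (W Δ X) = {11}
((V ∩ (W ∖ Z)) ∩ (X ∪ W))^c ∪ (Y ∩ (W Δ X)) = {1,2,3,4,5,7,8,9,10,11}
|((V ∩ (W ∖ Z)) ∩ (X ∪ W))^c ∪ (Y ∩ (W Δ X))| = 10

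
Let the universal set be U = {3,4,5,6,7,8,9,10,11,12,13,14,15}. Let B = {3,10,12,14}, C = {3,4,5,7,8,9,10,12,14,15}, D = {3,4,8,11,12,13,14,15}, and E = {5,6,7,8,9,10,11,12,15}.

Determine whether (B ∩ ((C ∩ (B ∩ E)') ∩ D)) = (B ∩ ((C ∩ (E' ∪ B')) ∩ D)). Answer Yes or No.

Yes

B ∩ E = {10,12}
(B ∩ E)' = {3,4,5,6,7,8,9,11,13,14,15}
C ∩ (B ∩ E)' = {3,4,5,7,8,9,14,15}
(C ∩ (B ∩ E)') ∩ D = {3,4,8,14,15}
B ∩ ((C ∩ (B ∩ E)') ∩ D) = {3,14}
E' = {3,4,13,14}
B' = {4,5,6,7,8,9,11,13,15}
E' ∪ B' = {3,4,5,6,7,8,9,11,13,14,15}
C ∩ (E' ∪ B') = {3,4,5,7,8,9,14,15}
(C ∩ (E' ∪ B')) ∩ D = {3,4,8,14,15}
B ∩ ((C ∩ (E' ∪ B')) ∩ D) = {3,14}
Both equal {3,14}, so B ∩ ((C ∩ (B ∩ E)') ∩ D) = B ∩ ((C ∩ (E' ∪ B')) ∩ D).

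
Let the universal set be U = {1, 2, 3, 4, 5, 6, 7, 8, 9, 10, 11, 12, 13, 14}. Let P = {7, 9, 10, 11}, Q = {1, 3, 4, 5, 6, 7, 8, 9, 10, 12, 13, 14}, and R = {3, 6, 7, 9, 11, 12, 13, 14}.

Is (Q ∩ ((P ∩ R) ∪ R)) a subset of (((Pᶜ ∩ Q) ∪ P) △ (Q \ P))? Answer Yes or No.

No

P ∩ R = {7, 9, 11}
(P ∩ R) ∪ R = {3, 6, 7, 9, 11, 12, 13, 14}
Q ∩ ((P ∩ R) ∪ R) = {3, 6, 7, 9, 12, 13, 14}
Pᶜ = {1, 2, 3, 4, 5, 6, 8, 12, 13, 14}
Pᶜ ∩ Q = {1, 3, 4, 5, 6, 8, 12, 13, 14}
(Pᶜ ∩ Q) ∪ P = {1, 3, 4, 5, 6, 7, 8, 9, 10, 11, 12, 13, 14}
Q \ P = {1, 3, 4, 5, 6, 8, 12, 13, 14}
((Pᶜ ∩ Q) ∪ P) △ (Q \ P) = {7, 9, 10, 11}
3 ∈ Q ∩ ((P ∩ R) ∪ R) but 3 ∉ ((Pᶜ ∩ Q) ∪ P) △ (Q \ P), so the inclusion fails.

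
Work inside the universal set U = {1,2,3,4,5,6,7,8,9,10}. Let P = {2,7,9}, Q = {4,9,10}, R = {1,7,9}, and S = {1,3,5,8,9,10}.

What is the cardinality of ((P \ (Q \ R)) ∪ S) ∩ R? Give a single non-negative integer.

3

Q \ R = {4,10}
P \ (Q \ R) = {2,7,9}
(P \ (Q \ R)) ∪ S = {1,2,3,5,7,8,9,10}
((P \ (Q \ R)) ∪ S) ∩ R = {1,7,9}
|((P \ (Q \ R)) ∪ S) ∩ R| = 3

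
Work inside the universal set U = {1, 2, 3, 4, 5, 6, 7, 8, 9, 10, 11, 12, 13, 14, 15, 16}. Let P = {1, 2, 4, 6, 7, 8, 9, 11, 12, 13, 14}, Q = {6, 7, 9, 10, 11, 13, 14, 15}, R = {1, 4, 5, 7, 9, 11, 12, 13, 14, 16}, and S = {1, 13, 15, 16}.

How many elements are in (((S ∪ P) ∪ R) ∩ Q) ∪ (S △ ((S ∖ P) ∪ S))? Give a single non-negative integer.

S ∪ P = {1, 2, 4, 6, 7, 8, 9, 11, 12, 13, 14, 15, 16}
(S ∪ P) ∪ R = {1, 2, 4, 5, 6, 7, 8, 9, 11, 12, 13, 14, 15, 16}
((S ∪ P) ∪ R) ∩ Q = {6, 7, 9, 11, 13, 14, 15}
S ∖ P = {15, 16}
(S ∖ P) ∪ S = {1, 13, 15, 16}
S △ ((S ∖ P) ∪ S) = {}
(((S ∪ P) ∪ R) ∩ Q) ∪ (S △ ((S ∖ P) ∪ S)) = {6, 7, 9, 11, 13, 14, 15}
|(((S ∪ P) ∪ R) ∩ Q) ∪ (S △ ((S ∖ P) ∪ S))| = 7

7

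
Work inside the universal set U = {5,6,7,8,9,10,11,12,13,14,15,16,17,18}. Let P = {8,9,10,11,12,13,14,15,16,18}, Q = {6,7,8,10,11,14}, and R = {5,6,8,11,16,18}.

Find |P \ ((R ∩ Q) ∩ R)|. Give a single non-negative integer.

8

R ∩ Q = {6,8,11}
(R ∩ Q) ∩ R = {6,8,11}
P \ ((R ∩ Q) ∩ R) = {9,10,12,13,14,15,16,18}
|P \ ((R ∩ Q) ∩ R)| = 8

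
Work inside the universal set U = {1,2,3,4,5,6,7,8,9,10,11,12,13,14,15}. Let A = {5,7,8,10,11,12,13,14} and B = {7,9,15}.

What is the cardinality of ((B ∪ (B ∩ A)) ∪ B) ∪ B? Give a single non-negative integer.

B ∩ A = {7}
B ∪ (B ∩ A) = {7,9,15}
(B ∪ (B ∩ A)) ∪ B = {7,9,15}
((B ∪ (B ∩ A)) ∪ B) ∪ B = {7,9,15}
|((B ∪ (B ∩ A)) ∪ B) ∪ B| = 3

3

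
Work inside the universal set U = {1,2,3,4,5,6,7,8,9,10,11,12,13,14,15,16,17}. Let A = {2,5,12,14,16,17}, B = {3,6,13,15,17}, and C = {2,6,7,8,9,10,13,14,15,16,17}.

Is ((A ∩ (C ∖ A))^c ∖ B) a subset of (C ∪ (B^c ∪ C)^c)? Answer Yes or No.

No

C ∖ A = {6,7,8,9,10,13,15}
A ∩ (C ∖ A) = {}
(A ∩ (C ∖ A))^c = {1,2,3,4,5,6,7,8,9,10,11,12,13,14,15,16,17}
(A ∩ (C ∖ A))^c ∖ B = {1,2,4,5,7,8,9,10,11,12,14,16}
B^c = {1,2,4,5,7,8,9,10,11,12,14,16}
B^c ∪ C = {1,2,4,5,6,7,8,9,10,11,12,13,14,15,16,17}
(B^c ∪ C)^c = {3}
C ∪ (B^c ∪ C)^c = {2,3,6,7,8,9,10,13,14,15,16,17}
1 ∈ (A ∩ (C ∖ A))^c ∖ B but 1 ∉ C ∪ (B^c ∪ C)^c, so the inclusion fails.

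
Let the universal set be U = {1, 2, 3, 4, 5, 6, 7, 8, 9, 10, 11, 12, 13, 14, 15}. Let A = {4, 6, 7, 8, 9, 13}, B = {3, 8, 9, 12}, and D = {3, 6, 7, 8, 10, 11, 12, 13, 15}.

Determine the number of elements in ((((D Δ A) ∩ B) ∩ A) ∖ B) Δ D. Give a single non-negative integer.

D Δ A = {3, 4, 9, 10, 11, 12, 15}
(D Δ A) ∩ B = {3, 9, 12}
((D Δ A) ∩ B) ∩ A = {9}
(((D Δ A) ∩ B) ∩ A) ∖ B = {}
((((D Δ A) ∩ B) ∩ A) ∖ B) Δ D = {3, 6, 7, 8, 10, 11, 12, 13, 15}
|((((D Δ A) ∩ B) ∩ A) ∖ B) Δ D| = 9

9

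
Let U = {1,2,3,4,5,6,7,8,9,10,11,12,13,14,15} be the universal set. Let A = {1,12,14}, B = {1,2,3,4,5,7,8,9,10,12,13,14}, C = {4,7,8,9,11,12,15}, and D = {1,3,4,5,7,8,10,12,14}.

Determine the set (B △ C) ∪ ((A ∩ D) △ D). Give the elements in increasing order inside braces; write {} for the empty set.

{1,2,3,4,5,7,8,10,11,13,14,15}

B △ C = {1,2,3,5,10,11,13,14,15}
A ∩ D = {1,12,14}
(A ∩ D) △ D = {3,4,5,7,8,10}
(B △ C) ∪ ((A ∩ D) △ D) = {1,2,3,4,5,7,8,10,11,13,14,15}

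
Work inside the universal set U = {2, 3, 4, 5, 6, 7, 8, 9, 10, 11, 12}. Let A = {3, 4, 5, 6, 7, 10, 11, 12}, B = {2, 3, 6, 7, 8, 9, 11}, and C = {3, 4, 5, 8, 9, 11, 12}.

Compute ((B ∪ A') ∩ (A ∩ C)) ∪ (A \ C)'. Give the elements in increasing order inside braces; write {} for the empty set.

A' = {2, 8, 9}
B ∪ A' = {2, 3, 6, 7, 8, 9, 11}
A ∩ C = {3, 4, 5, 11, 12}
(B ∪ A') ∩ (A ∩ C) = {3, 11}
A \ C = {6, 7, 10}
(A \ C)' = {2, 3, 4, 5, 8, 9, 11, 12}
((B ∪ A') ∩ (A ∩ C)) ∪ (A \ C)' = {2, 3, 4, 5, 8, 9, 11, 12}

{2, 3, 4, 5, 8, 9, 11, 12}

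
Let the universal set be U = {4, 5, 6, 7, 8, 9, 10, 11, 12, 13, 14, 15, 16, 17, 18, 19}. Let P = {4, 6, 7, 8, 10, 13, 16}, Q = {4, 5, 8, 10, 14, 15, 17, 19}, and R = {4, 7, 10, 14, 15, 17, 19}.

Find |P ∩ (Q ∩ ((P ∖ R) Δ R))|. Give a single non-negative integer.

3

P ∖ R = {6, 8, 13, 16}
(P ∖ R) Δ R = {4, 6, 7, 8, 10, 13, 14, 15, 16, 17, 19}
Q ∩ ((P ∖ R) Δ R) = {4, 8, 10, 14, 15, 17, 19}
P ∩ (Q ∩ ((P ∖ R) Δ R)) = {4, 8, 10}
|P ∩ (Q ∩ ((P ∖ R) Δ R))| = 3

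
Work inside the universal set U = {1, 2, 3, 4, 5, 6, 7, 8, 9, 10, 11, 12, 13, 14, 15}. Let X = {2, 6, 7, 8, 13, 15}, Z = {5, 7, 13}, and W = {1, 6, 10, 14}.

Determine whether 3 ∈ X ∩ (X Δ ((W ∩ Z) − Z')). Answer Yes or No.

3 ∉ W and 3 ∉ Z, so 3 ∉ W ∩ Z
3 ∉ Z, so 3 ∈ Z'
3 ∉ (W ∩ Z) and 3 ∈ Z', so 3 ∉ (W ∩ Z) − Z'
3 ∉ X and 3 ∉ ((W ∩ Z) − Z'), so 3 ∉ X Δ ((W ∩ Z) − Z')
3 ∉ X and 3 ∉ (X Δ ((W ∩ Z) − Z')), so 3 ∉ X ∩ (X Δ ((W ∩ Z) − Z'))

No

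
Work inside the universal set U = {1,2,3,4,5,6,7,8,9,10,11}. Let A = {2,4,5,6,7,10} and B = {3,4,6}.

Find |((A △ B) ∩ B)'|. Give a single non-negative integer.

A △ B = {2,3,5,7,10}
(A △ B) ∩ B = {3}
((A △ B) ∩ B)' = {1,2,4,5,6,7,8,9,10,11}
|((A △ B) ∩ B)'| = 10

10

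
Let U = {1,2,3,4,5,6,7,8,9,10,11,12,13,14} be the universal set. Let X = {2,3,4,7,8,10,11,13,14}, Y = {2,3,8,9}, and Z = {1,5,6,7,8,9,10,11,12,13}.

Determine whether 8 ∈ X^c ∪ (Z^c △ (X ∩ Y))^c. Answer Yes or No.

No

8 ∈ X, so 8 ∉ X^c
8 ∈ Z, so 8 ∉ Z^c
8 ∈ X and 8 ∈ Y, so 8 ∈ X ∩ Y
8 ∉ Z^c and 8 ∈ (X ∩ Y), so 8 ∈ Z^c △ (X ∩ Y)
8 ∉ (Z^c △ (X ∩ Y))^c since 8 ∈ (Z^c △ (X ∩ Y))
8 ∉ X^c and 8 ∉ (Z^c △ (X ∩ Y))^c, so 8 ∉ X^c ∪ (Z^c △ (X ∩ Y))^c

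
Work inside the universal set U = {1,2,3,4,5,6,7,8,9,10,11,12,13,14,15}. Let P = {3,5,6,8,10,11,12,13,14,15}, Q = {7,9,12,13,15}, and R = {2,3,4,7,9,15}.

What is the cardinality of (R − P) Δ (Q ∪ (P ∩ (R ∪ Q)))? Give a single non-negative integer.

R − P = {2,4,7,9}
R ∪ Q = {2,3,4,7,9,12,13,15}
P ∩ (R ∪ Q) = {3,12,13,15}
Q ∪ (P ∩ (R ∪ Q)) = {3,7,9,12,13,15}
(R − P) Δ (Q ∪ (P ∩ (R ∪ Q))) = {2,3,4,12,13,15}
|(R − P) Δ (Q ∪ (P ∩ (R ∪ Q)))| = 6

6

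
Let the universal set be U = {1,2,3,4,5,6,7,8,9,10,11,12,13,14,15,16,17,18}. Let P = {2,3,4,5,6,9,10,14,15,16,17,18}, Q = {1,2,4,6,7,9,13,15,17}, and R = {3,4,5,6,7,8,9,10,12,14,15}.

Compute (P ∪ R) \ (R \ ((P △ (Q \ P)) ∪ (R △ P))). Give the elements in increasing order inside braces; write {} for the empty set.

{2,3,4,5,6,7,8,9,10,12,14,15,16,17,18}

P ∪ R = {2,3,4,5,6,7,8,9,10,12,14,15,16,17,18}
Q \ P = {1,7,13}
P △ (Q \ P) = {1,2,3,4,5,6,7,9,10,13,14,15,16,17,18}
R △ P = {2,7,8,12,16,17,18}
(P △ (Q \ P)) ∪ (R △ P) = {1,2,3,4,5,6,7,8,9,10,12,13,14,15,16,17,18}
R \ ((P △ (Q \ P)) ∪ (R △ P)) = {}
(P ∪ R) \ (R \ ((P △ (Q \ P)) ∪ (R △ P))) = {2,3,4,5,6,7,8,9,10,12,14,15,16,17,18}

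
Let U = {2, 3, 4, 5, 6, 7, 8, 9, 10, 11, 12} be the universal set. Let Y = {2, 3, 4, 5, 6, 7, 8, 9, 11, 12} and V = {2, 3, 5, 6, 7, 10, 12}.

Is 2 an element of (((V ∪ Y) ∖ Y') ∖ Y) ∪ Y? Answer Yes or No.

2 ∈ V and 2 ∈ Y, so 2 ∈ V ∪ Y
2 ∈ Y, so 2 ∉ Y'
2 ∈ (V ∪ Y) and 2 ∉ Y', so 2 ∈ (V ∪ Y) ∖ Y'
2 ∈ ((V ∪ Y) ∖ Y') and 2 ∈ Y, so 2 ∉ ((V ∪ Y) ∖ Y') ∖ Y
2 ∉ (((V ∪ Y) ∖ Y') ∖ Y) and 2 ∈ Y, so 2 ∈ (((V ∪ Y) ∖ Y') ∖ Y) ∪ Y

Yes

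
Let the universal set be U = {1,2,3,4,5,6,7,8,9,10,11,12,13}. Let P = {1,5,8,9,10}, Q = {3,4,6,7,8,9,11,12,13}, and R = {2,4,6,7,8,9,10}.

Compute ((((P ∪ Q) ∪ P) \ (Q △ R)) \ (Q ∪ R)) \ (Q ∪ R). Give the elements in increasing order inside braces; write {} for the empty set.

{1,5}

P ∪ Q = {1,3,4,5,6,7,8,9,10,11,12,13}
(P ∪ Q) ∪ P = {1,3,4,5,6,7,8,9,10,11,12,13}
Q △ R = {2,3,10,11,12,13}
((P ∪ Q) ∪ P) \ (Q △ R) = {1,4,5,6,7,8,9}
Q ∪ R = {2,3,4,6,7,8,9,10,11,12,13}
(((P ∪ Q) ∪ P) \ (Q △ R)) \ (Q ∪ R) = {1,5}
((((P ∪ Q) ∪ P) \ (Q △ R)) \ (Q ∪ R)) \ (Q ∪ R) = {1,5}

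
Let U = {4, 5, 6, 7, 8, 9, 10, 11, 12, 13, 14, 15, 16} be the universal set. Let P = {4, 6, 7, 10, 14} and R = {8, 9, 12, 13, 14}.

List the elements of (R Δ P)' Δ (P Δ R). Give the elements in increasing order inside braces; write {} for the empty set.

R Δ P = {4, 6, 7, 8, 9, 10, 12, 13}
(R Δ P)' = {5, 11, 14, 15, 16}
P Δ R = {4, 6, 7, 8, 9, 10, 12, 13}
(R Δ P)' Δ (P Δ R) = {4, 5, 6, 7, 8, 9, 10, 11, 12, 13, 14, 15, 16}

{4, 5, 6, 7, 8, 9, 10, 11, 12, 13, 14, 15, 16}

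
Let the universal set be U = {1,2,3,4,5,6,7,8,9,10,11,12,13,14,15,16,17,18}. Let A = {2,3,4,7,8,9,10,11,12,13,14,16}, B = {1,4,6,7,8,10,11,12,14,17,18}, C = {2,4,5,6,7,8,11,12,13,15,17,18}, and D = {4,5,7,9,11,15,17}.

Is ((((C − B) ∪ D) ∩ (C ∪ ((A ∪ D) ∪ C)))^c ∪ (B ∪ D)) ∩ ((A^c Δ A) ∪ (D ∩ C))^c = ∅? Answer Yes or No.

C − B = {2,5,13,15}
(C − B) ∪ D = {2,4,5,7,9,11,13,15,17}
A ∪ D = {2,3,4,5,7,8,9,10,11,12,13,14,15,16,17}
(A ∪ D) ∪ C = {2,3,4,5,6,7,8,9,10,11,12,13,14,15,16,17,18}
C ∪ ((A ∪ D) ∪ C) = {2,3,4,5,6,7,8,9,10,11,12,13,14,15,16,17,18}
((C − B) ∪ D) ∩ (C ∪ ((A ∪ D) ∪ C)) = {2,4,5,7,9,11,13,15,17}
(((C − B) ∪ D) ∩ (C ∪ ((A ∪ D) ∪ C)))^c = {1,3,6,8,10,12,14,16,18}
B ∪ D = {1,4,5,6,7,8,9,10,11,12,14,15,17,18}
(((C − B) ∪ D) ∩ (C ∪ ((A ∪ D) ∪ C)))^c ∪ (B ∪ D) = {1,3,4,5,6,7,8,9,10,11,12,14,15,16,17,18}
A^c = {1,5,6,15,17,18}
A^c Δ A = {1,2,3,4,5,6,7,8,9,10,11,12,13,14,15,16,17,18}
D ∩ C = {4,5,7,11,15,17}
(A^c Δ A) ∪ (D ∩ C) = {1,2,3,4,5,6,7,8,9,10,11,12,13,14,15,16,17,18}
((A^c Δ A) ∪ (D ∩ C))^c = {}
{1,3,4,5,6,7,8,9,10,11,12,14,15,16,17,18} and {} share no elements.

Yes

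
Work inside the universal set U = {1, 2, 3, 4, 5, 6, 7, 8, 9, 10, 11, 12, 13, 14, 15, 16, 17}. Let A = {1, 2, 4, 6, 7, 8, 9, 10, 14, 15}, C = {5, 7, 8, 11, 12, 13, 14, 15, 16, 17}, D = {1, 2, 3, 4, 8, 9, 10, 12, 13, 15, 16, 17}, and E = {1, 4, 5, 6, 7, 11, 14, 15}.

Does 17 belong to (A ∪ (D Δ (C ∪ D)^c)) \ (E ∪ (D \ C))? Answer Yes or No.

Yes

17 ∈ C and 17 ∈ D, so 17 ∈ C ∪ D
17 ∉ (C ∪ D)^c since 17 ∈ (C ∪ D)
17 ∈ D and 17 ∉ (C ∪ D)^c, so 17 ∈ D Δ (C ∪ D)^c
17 ∉ A and 17 ∈ (D Δ (C ∪ D)^c), so 17 ∈ A ∪ (D Δ (C ∪ D)^c)
17 ∈ D and 17 ∈ C, so 17 ∉ D \ C
17 ∉ E and 17 ∉ (D \ C), so 17 ∉ E ∪ (D \ C)
17 ∈ (A ∪ (D Δ (C ∪ D)^c)) and 17 ∉ (E ∪ (D \ C)), so 17 ∈ (A ∪ (D Δ (C ∪ D)^c)) \ (E ∪ (D \ C))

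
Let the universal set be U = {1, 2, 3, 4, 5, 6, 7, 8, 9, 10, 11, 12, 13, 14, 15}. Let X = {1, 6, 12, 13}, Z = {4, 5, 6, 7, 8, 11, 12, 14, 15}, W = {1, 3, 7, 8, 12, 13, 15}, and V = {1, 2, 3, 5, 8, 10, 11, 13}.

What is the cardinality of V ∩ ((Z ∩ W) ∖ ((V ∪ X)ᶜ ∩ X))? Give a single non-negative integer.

1

Z ∩ W = {7, 8, 12, 15}
V ∪ X = {1, 2, 3, 5, 6, 8, 10, 11, 12, 13}
(V ∪ X)ᶜ = {4, 7, 9, 14, 15}
(V ∪ X)ᶜ ∩ X = {}
(Z ∩ W) ∖ ((V ∪ X)ᶜ ∩ X) = {7, 8, 12, 15}
V ∩ ((Z ∩ W) ∖ ((V ∪ X)ᶜ ∩ X)) = {8}
|V ∩ ((Z ∩ W) ∖ ((V ∪ X)ᶜ ∩ X))| = 1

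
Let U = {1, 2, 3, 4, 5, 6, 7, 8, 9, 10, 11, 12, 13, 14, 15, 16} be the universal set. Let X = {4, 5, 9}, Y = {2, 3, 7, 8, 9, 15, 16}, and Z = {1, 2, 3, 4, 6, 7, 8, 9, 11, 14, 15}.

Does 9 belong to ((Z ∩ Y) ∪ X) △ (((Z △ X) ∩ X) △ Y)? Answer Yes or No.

9 ∈ Z and 9 ∈ Y, so 9 ∈ Z ∩ Y
9 ∈ (Z ∩ Y) and 9 ∈ X, so 9 ∈ (Z ∩ Y) ∪ X
9 ∈ Z and 9 ∈ X, so 9 ∉ Z △ X
9 ∉ (Z △ X) and 9 ∈ X, so 9 ∉ (Z △ X) ∩ X
9 ∉ ((Z △ X) ∩ X) and 9 ∈ Y, so 9 ∈ ((Z △ X) ∩ X) △ Y
9 ∈ ((Z ∩ Y) ∪ X) and 9 ∈ (((Z △ X) ∩ X) △ Y), so 9 ∉ ((Z ∩ Y) ∪ X) △ (((Z △ X) ∩ X) △ Y)

No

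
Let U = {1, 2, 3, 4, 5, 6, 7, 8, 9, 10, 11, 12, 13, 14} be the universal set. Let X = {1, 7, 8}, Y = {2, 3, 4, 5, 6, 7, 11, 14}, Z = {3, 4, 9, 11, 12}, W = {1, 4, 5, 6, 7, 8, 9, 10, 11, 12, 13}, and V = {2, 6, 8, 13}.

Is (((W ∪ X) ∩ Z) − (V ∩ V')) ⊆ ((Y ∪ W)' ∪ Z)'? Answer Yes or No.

No

W ∪ X = {1, 4, 5, 6, 7, 8, 9, 10, 11, 12, 13}
(W ∪ X) ∩ Z = {4, 9, 11, 12}
V' = {1, 3, 4, 5, 7, 9, 10, 11, 12, 14}
V ∩ V' = {}
((W ∪ X) ∩ Z) − (V ∩ V') = {4, 9, 11, 12}
Y ∪ W = {1, 2, 3, 4, 5, 6, 7, 8, 9, 10, 11, 12, 13, 14}
(Y ∪ W)' = {}
(Y ∪ W)' ∪ Z = {3, 4, 9, 11, 12}
((Y ∪ W)' ∪ Z)' = {1, 2, 5, 6, 7, 8, 10, 13, 14}
4 ∈ ((W ∪ X) ∩ Z) − (V ∩ V') but 4 ∉ ((Y ∪ W)' ∪ Z)', so the inclusion fails.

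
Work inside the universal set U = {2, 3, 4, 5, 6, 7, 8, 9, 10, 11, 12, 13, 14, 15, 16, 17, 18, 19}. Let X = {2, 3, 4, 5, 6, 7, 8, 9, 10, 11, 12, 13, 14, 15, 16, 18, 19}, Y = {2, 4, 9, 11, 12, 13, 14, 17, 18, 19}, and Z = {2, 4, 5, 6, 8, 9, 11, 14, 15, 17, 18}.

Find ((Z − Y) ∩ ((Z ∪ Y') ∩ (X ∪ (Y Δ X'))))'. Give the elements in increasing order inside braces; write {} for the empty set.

{2, 3, 4, 7, 9, 10, 11, 12, 13, 14, 16, 17, 18, 19}

Z − Y = {5, 6, 8, 15}
Y' = {3, 5, 6, 7, 8, 10, 15, 16}
Z ∪ Y' = {2, 3, 4, 5, 6, 7, 8, 9, 10, 11, 14, 15, 16, 17, 18}
X' = {17}
Y Δ X' = {2, 4, 9, 11, 12, 13, 14, 18, 19}
X ∪ (Y Δ X') = {2, 3, 4, 5, 6, 7, 8, 9, 10, 11, 12, 13, 14, 15, 16, 18, 19}
(Z ∪ Y') ∩ (X ∪ (Y Δ X')) = {2, 3, 4, 5, 6, 7, 8, 9, 10, 11, 14, 15, 16, 18}
(Z − Y) ∩ ((Z ∪ Y') ∩ (X ∪ (Y Δ X'))) = {5, 6, 8, 15}
((Z − Y) ∩ ((Z ∪ Y') ∩ (X ∪ (Y Δ X'))))' = {2, 3, 4, 7, 9, 10, 11, 12, 13, 14, 16, 17, 18, 19}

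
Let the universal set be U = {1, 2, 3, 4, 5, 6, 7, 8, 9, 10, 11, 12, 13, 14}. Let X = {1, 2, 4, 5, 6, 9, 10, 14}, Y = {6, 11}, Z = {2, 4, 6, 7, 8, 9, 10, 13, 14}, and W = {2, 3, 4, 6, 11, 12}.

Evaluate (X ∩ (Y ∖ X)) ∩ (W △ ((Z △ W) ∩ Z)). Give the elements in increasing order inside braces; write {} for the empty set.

{}

Y ∖ X = {11}
X ∩ (Y ∖ X) = {}
Z △ W = {3, 7, 8, 9, 10, 11, 12, 13, 14}
(Z △ W) ∩ Z = {7, 8, 9, 10, 13, 14}
W △ ((Z △ W) ∩ Z) = {2, 3, 4, 6, 7, 8, 9, 10, 11, 12, 13, 14}
(X ∩ (Y ∖ X)) ∩ (W △ ((Z △ W) ∩ Z)) = {}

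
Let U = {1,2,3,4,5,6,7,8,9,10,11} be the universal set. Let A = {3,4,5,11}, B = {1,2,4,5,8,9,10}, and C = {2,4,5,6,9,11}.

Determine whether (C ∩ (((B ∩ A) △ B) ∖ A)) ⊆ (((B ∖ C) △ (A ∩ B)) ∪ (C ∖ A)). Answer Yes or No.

B ∩ A = {4,5}
(B ∩ A) △ B = {1,2,8,9,10}
((B ∩ A) △ B) ∖ A = {1,2,8,9,10}
C ∩ (((B ∩ A) △ B) ∖ A) = {2,9}
B ∖ C = {1,8,10}
A ∩ B = {4,5}
(B ∖ C) △ (A ∩ B) = {1,4,5,8,10}
C ∖ A = {2,6,9}
((B ∖ C) △ (A ∩ B)) ∪ (C ∖ A) = {1,2,4,5,6,8,9,10}
Every element of {2,9} is in {1,2,4,5,6,8,9,10}, so C ∩ (((B ∩ A) △ B) ∖ A) ⊆ ((B ∖ C) △ (A ∩ B)) ∪ (C ∖ A).

Yes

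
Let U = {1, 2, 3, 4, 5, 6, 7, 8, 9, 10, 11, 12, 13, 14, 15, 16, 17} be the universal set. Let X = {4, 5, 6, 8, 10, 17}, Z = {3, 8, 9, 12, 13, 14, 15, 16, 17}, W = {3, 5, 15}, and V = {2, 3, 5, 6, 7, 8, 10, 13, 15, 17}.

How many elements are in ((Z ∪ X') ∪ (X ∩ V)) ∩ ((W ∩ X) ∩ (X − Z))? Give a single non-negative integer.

1

X' = {1, 2, 3, 7, 9, 11, 12, 13, 14, 15, 16}
Z ∪ X' = {1, 2, 3, 7, 8, 9, 11, 12, 13, 14, 15, 16, 17}
X ∩ V = {5, 6, 8, 10, 17}
(Z ∪ X') ∪ (X ∩ V) = {1, 2, 3, 5, 6, 7, 8, 9, 10, 11, 12, 13, 14, 15, 16, 17}
W ∩ X = {5}
X − Z = {4, 5, 6, 10}
(W ∩ X) ∩ (X − Z) = {5}
((Z ∪ X') ∪ (X ∩ V)) ∩ ((W ∩ X) ∩ (X − Z)) = {5}
|((Z ∪ X') ∪ (X ∩ V)) ∩ ((W ∩ X) ∩ (X − Z))| = 1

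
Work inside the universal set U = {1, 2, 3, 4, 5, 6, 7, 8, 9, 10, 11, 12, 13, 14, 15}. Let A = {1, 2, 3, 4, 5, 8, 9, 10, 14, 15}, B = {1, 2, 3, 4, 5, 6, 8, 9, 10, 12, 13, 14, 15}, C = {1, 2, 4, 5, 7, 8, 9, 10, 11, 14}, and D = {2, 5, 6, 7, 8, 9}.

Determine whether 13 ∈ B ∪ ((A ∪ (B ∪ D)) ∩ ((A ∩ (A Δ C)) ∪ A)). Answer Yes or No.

13 ∈ B and 13 ∉ D, so 13 ∈ B ∪ D
13 ∉ A and 13 ∈ (B ∪ D), so 13 ∈ A ∪ (B ∪ D)
13 ∉ A and 13 ∉ C, so 13 ∉ A Δ C
13 ∉ A and 13 ∉ (A Δ C), so 13 ∉ A ∩ (A Δ C)
13 ∉ (A ∩ (A Δ C)) and 13 ∉ A, so 13 ∉ (A ∩ (A Δ C)) ∪ A
13 ∈ (A ∪ (B ∪ D)) and 13 ∉ ((A ∩ (A Δ C)) ∪ A), so 13 ∉ (A ∪ (B ∪ D)) ∩ ((A ∩ (A Δ C)) ∪ A)
13 ∈ B and 13 ∉ ((A ∪ (B ∪ D)) ∩ ((A ∩ (A Δ C)) ∪ A)), so 13 ∈ B ∪ ((A ∪ (B ∪ D)) ∩ ((A ∩ (A Δ C)) ∪ A))

Yes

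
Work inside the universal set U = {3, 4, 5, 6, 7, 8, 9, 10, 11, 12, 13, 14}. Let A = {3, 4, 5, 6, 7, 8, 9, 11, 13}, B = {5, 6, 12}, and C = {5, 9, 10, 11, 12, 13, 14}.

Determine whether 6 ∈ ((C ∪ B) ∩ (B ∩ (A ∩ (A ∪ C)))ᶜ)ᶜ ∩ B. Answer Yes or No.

Yes

6 ∉ C and 6 ∈ B, so 6 ∈ C ∪ B
6 ∈ A and 6 ∉ C, so 6 ∈ A ∪ C
6 ∈ A and 6 ∈ (A ∪ C), so 6 ∈ A ∩ (A ∪ C)
6 ∈ B and 6 ∈ (A ∩ (A ∪ C)), so 6 ∈ B ∩ (A ∩ (A ∪ C))
6 ∉ (B ∩ (A ∩ (A ∪ C)))ᶜ since 6 ∈ (B ∩ (A ∩ (A ∪ C)))
6 ∈ (C ∪ B) and 6 ∉ (B ∩ (A ∩ (A ∪ C)))ᶜ, so 6 ∉ (C ∪ B) ∩ (B ∩ (A ∩ (A ∪ C)))ᶜ
6 ∈ ((C ∪ B) ∩ (B ∩ (A ∩ (A ∪ C)))ᶜ)ᶜ since 6 ∉ ((C ∪ B) ∩ (B ∩ (A ∩ (A ∪ C)))ᶜ)
6 ∈ ((C ∪ B) ∩ (B ∩ (A ∩ (A ∪ C)))ᶜ)ᶜ and 6 ∈ B, so 6 ∈ ((C ∪ B) ∩ (B ∩ (A ∩ (A ∪ C)))ᶜ)ᶜ ∩ B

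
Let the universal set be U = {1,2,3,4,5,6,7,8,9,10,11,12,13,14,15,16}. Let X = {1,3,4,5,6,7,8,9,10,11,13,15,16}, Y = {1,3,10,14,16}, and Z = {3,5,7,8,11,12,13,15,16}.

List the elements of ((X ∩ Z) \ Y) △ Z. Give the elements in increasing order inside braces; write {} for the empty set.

X ∩ Z = {3,5,7,8,11,13,15,16}
(X ∩ Z) \ Y = {5,7,8,11,13,15}
((X ∩ Z) \ Y) △ Z = {3,12,16}

{3,12,16}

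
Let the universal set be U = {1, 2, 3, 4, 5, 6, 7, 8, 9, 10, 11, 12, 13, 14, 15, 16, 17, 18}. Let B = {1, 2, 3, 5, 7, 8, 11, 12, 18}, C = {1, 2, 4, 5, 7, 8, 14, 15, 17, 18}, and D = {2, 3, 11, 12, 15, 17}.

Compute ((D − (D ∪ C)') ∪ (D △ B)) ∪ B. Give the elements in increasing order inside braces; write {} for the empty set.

D ∪ C = {1, 2, 3, 4, 5, 7, 8, 11, 12, 14, 15, 17, 18}
(D ∪ C)' = {6, 9, 10, 13, 16}
D − (D ∪ C)' = {2, 3, 11, 12, 15, 17}
D △ B = {1, 5, 7, 8, 15, 17, 18}
(D − (D ∪ C)') ∪ (D △ B) = {1, 2, 3, 5, 7, 8, 11, 12, 15, 17, 18}
((D − (D ∪ C)') ∪ (D △ B)) ∪ B = {1, 2, 3, 5, 7, 8, 11, 12, 15, 17, 18}

{1, 2, 3, 5, 7, 8, 11, 12, 15, 17, 18}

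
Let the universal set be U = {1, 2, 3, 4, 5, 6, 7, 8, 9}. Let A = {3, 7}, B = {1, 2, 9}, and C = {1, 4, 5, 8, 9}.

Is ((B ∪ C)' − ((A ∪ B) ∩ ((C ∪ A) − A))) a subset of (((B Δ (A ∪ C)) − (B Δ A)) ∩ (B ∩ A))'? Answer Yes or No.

B ∪ C = {1, 2, 4, 5, 8, 9}
(B ∪ C)' = {3, 6, 7}
A ∪ B = {1, 2, 3, 7, 9}
C ∪ A = {1, 3, 4, 5, 7, 8, 9}
(C ∪ A) − A = {1, 4, 5, 8, 9}
(A ∪ B) ∩ ((C ∪ A) − A) = {1, 9}
(B ∪ C)' − ((A ∪ B) ∩ ((C ∪ A) − A)) = {3, 6, 7}
A ∪ C = {1, 3, 4, 5, 7, 8, 9}
B Δ (A ∪ C) = {2, 3, 4, 5, 7, 8}
B Δ A = {1, 2, 3, 7, 9}
(B Δ (A ∪ C)) − (B Δ A) = {4, 5, 8}
B ∩ A = {}
((B Δ (A ∪ C)) − (B Δ A)) ∩ (B ∩ A) = {}
(((B Δ (A ∪ C)) − (B Δ A)) ∩ (B ∩ A))' = {1, 2, 3, 4, 5, 6, 7, 8, 9}
Every element of {3, 6, 7} is in {1, 2, 3, 4, 5, 6, 7, 8, 9}, so (B ∪ C)' − ((A ∪ B) ∩ ((C ∪ A) − A)) ⊆ (((B Δ (A ∪ C)) − (B Δ A)) ∩ (B ∩ A))'.

Yes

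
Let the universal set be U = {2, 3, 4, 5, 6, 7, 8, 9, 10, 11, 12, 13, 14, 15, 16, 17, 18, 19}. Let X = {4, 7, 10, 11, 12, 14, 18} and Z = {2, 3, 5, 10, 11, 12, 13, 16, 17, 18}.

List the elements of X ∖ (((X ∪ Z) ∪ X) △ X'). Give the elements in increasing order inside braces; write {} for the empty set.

X ∪ Z = {2, 3, 4, 5, 7, 10, 11, 12, 13, 14, 16, 17, 18}
(X ∪ Z) ∪ X = {2, 3, 4, 5, 7, 10, 11, 12, 13, 14, 16, 17, 18}
X' = {2, 3, 5, 6, 8, 9, 13, 15, 16, 17, 19}
((X ∪ Z) ∪ X) △ X' = {4, 6, 7, 8, 9, 10, 11, 12, 14, 15, 18, 19}
X ∖ (((X ∪ Z) ∪ X) △ X') = {}

{}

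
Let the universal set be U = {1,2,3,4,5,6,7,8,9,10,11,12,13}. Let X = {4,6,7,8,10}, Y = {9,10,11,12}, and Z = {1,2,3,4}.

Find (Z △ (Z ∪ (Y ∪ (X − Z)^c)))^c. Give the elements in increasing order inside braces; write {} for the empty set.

X − Z = {6,7,8,10}
(X − Z)^c = {1,2,3,4,5,9,11,12,13}
Y ∪ (X − Z)^c = {1,2,3,4,5,9,10,11,12,13}
Z ∪ (Y ∪ (X − Z)^c) = {1,2,3,4,5,9,10,11,12,13}
Z △ (Z ∪ (Y ∪ (X − Z)^c)) = {5,9,10,11,12,13}
(Z △ (Z ∪ (Y ∪ (X − Z)^c)))^c = {1,2,3,4,6,7,8}

{1,2,3,4,6,7,8}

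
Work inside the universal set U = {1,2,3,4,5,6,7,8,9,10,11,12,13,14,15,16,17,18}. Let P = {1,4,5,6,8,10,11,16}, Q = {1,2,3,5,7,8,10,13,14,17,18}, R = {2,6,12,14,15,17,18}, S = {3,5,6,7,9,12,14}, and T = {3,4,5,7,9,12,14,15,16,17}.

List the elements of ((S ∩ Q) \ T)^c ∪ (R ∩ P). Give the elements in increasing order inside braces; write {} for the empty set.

{1,2,3,4,5,6,7,8,9,10,11,12,13,14,15,16,17,18}

S ∩ Q = {3,5,7,14}
(S ∩ Q) \ T = {}
((S ∩ Q) \ T)^c = {1,2,3,4,5,6,7,8,9,10,11,12,13,14,15,16,17,18}
R ∩ P = {6}
((S ∩ Q) \ T)^c ∪ (R ∩ P) = {1,2,3,4,5,6,7,8,9,10,11,12,13,14,15,16,17,18}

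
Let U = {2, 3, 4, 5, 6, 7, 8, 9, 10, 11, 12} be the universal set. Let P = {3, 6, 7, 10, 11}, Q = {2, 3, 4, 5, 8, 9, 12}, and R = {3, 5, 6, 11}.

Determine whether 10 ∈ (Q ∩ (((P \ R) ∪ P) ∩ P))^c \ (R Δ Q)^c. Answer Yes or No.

No

10 ∈ P and 10 ∉ R, so 10 ∈ P \ R
10 ∈ (P \ R) and 10 ∈ P, so 10 ∈ (P \ R) ∪ P
10 ∈ ((P \ R) ∪ P) and 10 ∈ P, so 10 ∈ ((P \ R) ∪ P) ∩ P
10 ∉ Q and 10 ∈ (((P \ R) ∪ P) ∩ P), so 10 ∉ Q ∩ (((P \ R) ∪ P) ∩ P)
10 ∈ (Q ∩ (((P \ R) ∪ P) ∩ P))^c since 10 ∉ (Q ∩ (((P \ R) ∪ P) ∩ P))
10 ∉ R and 10 ∉ Q, so 10 ∉ R Δ Q
10 ∈ (R Δ Q)^c since 10 ∉ (R Δ Q)
10 ∈ (Q ∩ (((P \ R) ∪ P) ∩ P))^c and 10 ∈ (R Δ Q)^c, so 10 ∉ (Q ∩ (((P \ R) ∪ P) ∩ P))^c \ (R Δ Q)^c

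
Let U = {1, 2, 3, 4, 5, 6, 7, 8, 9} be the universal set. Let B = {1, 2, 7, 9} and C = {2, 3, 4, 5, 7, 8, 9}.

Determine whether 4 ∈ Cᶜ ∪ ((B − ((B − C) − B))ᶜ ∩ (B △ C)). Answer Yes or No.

4 ∈ C, so 4 ∉ Cᶜ
4 ∉ B and 4 ∈ C, so 4 ∉ B − C
4 ∉ (B − C) and 4 ∉ B, so 4 ∉ (B − C) − B
4 ∉ B and 4 ∉ ((B − C) − B), so 4 ∉ B − ((B − C) − B)
4 ∈ (B − ((B − C) − B))ᶜ since 4 ∉ (B − ((B − C) − B))
4 ∉ B and 4 ∈ C, so 4 ∈ B △ C
4 ∈ (B − ((B − C) − B))ᶜ and 4 ∈ (B △ C), so 4 ∈ (B − ((B − C) − B))ᶜ ∩ (B △ C)
4 ∉ Cᶜ and 4 ∈ ((B − ((B − C) − B))ᶜ ∩ (B △ C)), so 4 ∈ Cᶜ ∪ ((B − ((B − C) − B))ᶜ ∩ (B △ C))

Yes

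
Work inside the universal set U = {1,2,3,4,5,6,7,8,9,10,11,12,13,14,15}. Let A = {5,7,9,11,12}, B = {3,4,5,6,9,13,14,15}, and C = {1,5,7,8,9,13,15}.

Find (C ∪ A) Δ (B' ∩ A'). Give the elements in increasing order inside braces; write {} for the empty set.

C ∪ A = {1,5,7,8,9,11,12,13,15}
B' = {1,2,7,8,10,11,12}
A' = {1,2,3,4,6,8,10,13,14,15}
B' ∩ A' = {1,2,8,10}
(C ∪ A) Δ (B' ∩ A') = {2,5,7,9,10,11,12,13,15}

{2,5,7,9,10,11,12,13,15}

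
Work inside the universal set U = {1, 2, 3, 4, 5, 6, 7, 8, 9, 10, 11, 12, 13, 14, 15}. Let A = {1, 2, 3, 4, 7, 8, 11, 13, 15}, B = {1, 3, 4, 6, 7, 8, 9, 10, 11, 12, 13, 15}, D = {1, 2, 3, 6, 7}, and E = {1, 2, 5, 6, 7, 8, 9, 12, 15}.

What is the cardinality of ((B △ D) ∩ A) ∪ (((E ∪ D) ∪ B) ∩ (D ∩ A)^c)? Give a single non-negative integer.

B △ D = {2, 4, 8, 9, 10, 11, 12, 13, 15}
(B △ D) ∩ A = {2, 4, 8, 11, 13, 15}
E ∪ D = {1, 2, 3, 5, 6, 7, 8, 9, 12, 15}
(E ∪ D) ∪ B = {1, 2, 3, 4, 5, 6, 7, 8, 9, 10, 11, 12, 13, 15}
D ∩ A = {1, 2, 3, 7}
(D ∩ A)^c = {4, 5, 6, 8, 9, 10, 11, 12, 13, 14, 15}
((E ∪ D) ∪ B) ∩ (D ∩ A)^c = {4, 5, 6, 8, 9, 10, 11, 12, 13, 15}
((B △ D) ∩ A) ∪ (((E ∪ D) ∪ B) ∩ (D ∩ A)^c) = {2, 4, 5, 6, 8, 9, 10, 11, 12, 13, 15}
|((B △ D) ∩ A) ∪ (((E ∪ D) ∪ B) ∩ (D ∩ A)^c)| = 11

11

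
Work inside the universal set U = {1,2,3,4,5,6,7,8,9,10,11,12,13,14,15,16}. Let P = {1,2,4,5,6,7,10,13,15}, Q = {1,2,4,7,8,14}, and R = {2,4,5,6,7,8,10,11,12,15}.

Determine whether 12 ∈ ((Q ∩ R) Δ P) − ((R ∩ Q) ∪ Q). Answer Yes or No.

No

12 ∉ Q and 12 ∈ R, so 12 ∉ Q ∩ R
12 ∉ (Q ∩ R) and 12 ∉ P, so 12 ∉ (Q ∩ R) Δ P
12 ∈ R and 12 ∉ Q, so 12 ∉ R ∩ Q
12 ∉ (R ∩ Q) and 12 ∉ Q, so 12 ∉ (R ∩ Q) ∪ Q
12 ∉ ((Q ∩ R) Δ P) and 12 ∉ ((R ∩ Q) ∪ Q), so 12 ∉ ((Q ∩ R) Δ P) − ((R ∩ Q) ∪ Q)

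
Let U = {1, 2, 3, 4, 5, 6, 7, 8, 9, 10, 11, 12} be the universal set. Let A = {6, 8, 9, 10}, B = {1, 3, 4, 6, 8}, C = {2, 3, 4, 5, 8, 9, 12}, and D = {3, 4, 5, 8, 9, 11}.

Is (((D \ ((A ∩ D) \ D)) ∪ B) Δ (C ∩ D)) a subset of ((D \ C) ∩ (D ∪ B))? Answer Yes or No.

No

A ∩ D = {8, 9}
(A ∩ D) \ D = {}
D \ ((A ∩ D) \ D) = {3, 4, 5, 8, 9, 11}
(D \ ((A ∩ D) \ D)) ∪ B = {1, 3, 4, 5, 6, 8, 9, 11}
C ∩ D = {3, 4, 5, 8, 9}
((D \ ((A ∩ D) \ D)) ∪ B) Δ (C ∩ D) = {1, 6, 11}
D \ C = {11}
D ∪ B = {1, 3, 4, 5, 6, 8, 9, 11}
(D \ C) ∩ (D ∪ B) = {11}
1 ∈ ((D \ ((A ∩ D) \ D)) ∪ B) Δ (C ∩ D) but 1 ∉ (D \ C) ∩ (D ∪ B), so the inclusion fails.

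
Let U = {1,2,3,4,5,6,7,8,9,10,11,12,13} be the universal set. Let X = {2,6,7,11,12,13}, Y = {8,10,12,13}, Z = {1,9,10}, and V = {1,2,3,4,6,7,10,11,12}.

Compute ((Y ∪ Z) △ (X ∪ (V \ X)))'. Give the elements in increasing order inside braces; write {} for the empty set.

Y ∪ Z = {1,8,9,10,12,13}
V \ X = {1,3,4,10}
X ∪ (V \ X) = {1,2,3,4,6,7,10,11,12,13}
(Y ∪ Z) △ (X ∪ (V \ X)) = {2,3,4,6,7,8,9,11}
((Y ∪ Z) △ (X ∪ (V \ X)))' = {1,5,10,12,13}

{1,5,10,12,13}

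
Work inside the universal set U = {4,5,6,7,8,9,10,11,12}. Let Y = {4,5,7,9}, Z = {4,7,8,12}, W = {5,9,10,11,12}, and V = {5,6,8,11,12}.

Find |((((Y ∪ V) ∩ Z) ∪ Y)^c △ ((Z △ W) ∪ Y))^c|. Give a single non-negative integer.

Y ∪ V = {4,5,6,7,8,9,11,12}
(Y ∪ V) ∩ Z = {4,7,8,12}
((Y ∪ V) ∩ Z) ∪ Y = {4,5,7,8,9,12}
(((Y ∪ V) ∩ Z) ∪ Y)^c = {6,10,11}
Z △ W = {4,5,7,8,9,10,11}
(Z △ W) ∪ Y = {4,5,7,8,9,10,11}
(((Y ∪ V) ∩ Z) ∪ Y)^c △ ((Z △ W) ∪ Y) = {4,5,6,7,8,9}
((((Y ∪ V) ∩ Z) ∪ Y)^c △ ((Z △ W) ∪ Y))^c = {10,11,12}
|((((Y ∪ V) ∩ Z) ∪ Y)^c △ ((Z △ W) ∪ Y))^c| = 3

3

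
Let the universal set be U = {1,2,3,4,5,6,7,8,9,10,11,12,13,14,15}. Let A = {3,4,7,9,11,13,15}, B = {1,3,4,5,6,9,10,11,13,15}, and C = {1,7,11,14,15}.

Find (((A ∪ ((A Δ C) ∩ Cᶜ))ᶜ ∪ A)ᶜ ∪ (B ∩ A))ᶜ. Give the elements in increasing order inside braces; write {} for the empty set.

A Δ C = {1,3,4,9,13,14}
Cᶜ = {2,3,4,5,6,8,9,10,12,13}
(A Δ C) ∩ Cᶜ = {3,4,9,13}
A ∪ ((A Δ C) ∩ Cᶜ) = {3,4,7,9,11,13,15}
(A ∪ ((A Δ C) ∩ Cᶜ))ᶜ = {1,2,5,6,8,10,12,14}
(A ∪ ((A Δ C) ∩ Cᶜ))ᶜ ∪ A = {1,2,3,4,5,6,7,8,9,10,11,12,13,14,15}
((A ∪ ((A Δ C) ∩ Cᶜ))ᶜ ∪ A)ᶜ = {}
B ∩ A = {3,4,9,11,13,15}
((A ∪ ((A Δ C) ∩ Cᶜ))ᶜ ∪ A)ᶜ ∪ (B ∩ A) = {3,4,9,11,13,15}
(((A ∪ ((A Δ C) ∩ Cᶜ))ᶜ ∪ A)ᶜ ∪ (B ∩ A))ᶜ = {1,2,5,6,7,8,10,12,14}

{1,2,5,6,7,8,10,12,14}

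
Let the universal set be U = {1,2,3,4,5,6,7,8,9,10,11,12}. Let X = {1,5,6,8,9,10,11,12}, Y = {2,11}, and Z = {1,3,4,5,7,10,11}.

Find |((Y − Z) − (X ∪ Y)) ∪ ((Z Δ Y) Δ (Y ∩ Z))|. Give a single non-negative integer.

Y − Z = {2}
X ∪ Y = {1,2,5,6,8,9,10,11,12}
(Y − Z) − (X ∪ Y) = {}
Z Δ Y = {1,2,3,4,5,7,10}
Y ∩ Z = {11}
(Z Δ Y) Δ (Y ∩ Z) = {1,2,3,4,5,7,10,11}
((Y − Z) − (X ∪ Y)) ∪ ((Z Δ Y) Δ (Y ∩ Z)) = {1,2,3,4,5,7,10,11}
|((Y − Z) − (X ∪ Y)) ∪ ((Z Δ Y) Δ (Y ∩ Z))| = 8

8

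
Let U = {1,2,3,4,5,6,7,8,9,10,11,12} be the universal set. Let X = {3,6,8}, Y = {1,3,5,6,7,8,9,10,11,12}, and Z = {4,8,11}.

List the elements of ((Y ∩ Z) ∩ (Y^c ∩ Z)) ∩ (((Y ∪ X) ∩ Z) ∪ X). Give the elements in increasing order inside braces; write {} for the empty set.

{}

Y ∩ Z = {8,11}
Y^c = {2,4}
Y^c ∩ Z = {4}
(Y ∩ Z) ∩ (Y^c ∩ Z) = {}
Y ∪ X = {1,3,5,6,7,8,9,10,11,12}
(Y ∪ X) ∩ Z = {8,11}
((Y ∪ X) ∩ Z) ∪ X = {3,6,8,11}
((Y ∩ Z) ∩ (Y^c ∩ Z)) ∩ (((Y ∪ X) ∩ Z) ∪ X) = {}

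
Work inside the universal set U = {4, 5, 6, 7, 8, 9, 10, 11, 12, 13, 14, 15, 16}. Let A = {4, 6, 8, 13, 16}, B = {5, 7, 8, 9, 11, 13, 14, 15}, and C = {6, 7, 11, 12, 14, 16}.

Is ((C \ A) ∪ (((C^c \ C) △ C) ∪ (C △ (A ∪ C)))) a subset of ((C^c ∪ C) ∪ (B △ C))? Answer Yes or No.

C \ A = {7, 11, 12, 14}
C^c = {4, 5, 8, 9, 10, 13, 15}
C^c \ C = {4, 5, 8, 9, 10, 13, 15}
(C^c \ C) △ C = {4, 5, 6, 7, 8, 9, 10, 11, 12, 13, 14, 15, 16}
A ∪ C = {4, 6, 7, 8, 11, 12, 13, 14, 16}
C △ (A ∪ C) = {4, 8, 13}
((C^c \ C) △ C) ∪ (C △ (A ∪ C)) = {4, 5, 6, 7, 8, 9, 10, 11, 12, 13, 14, 15, 16}
(C \ A) ∪ (((C^c \ C) △ C) ∪ (C △ (A ∪ C))) = {4, 5, 6, 7, 8, 9, 10, 11, 12, 13, 14, 15, 16}
C^c ∪ C = {4, 5, 6, 7, 8, 9, 10, 11, 12, 13, 14, 15, 16}
B △ C = {5, 6, 8, 9, 12, 13, 15, 16}
(C^c ∪ C) ∪ (B △ C) = {4, 5, 6, 7, 8, 9, 10, 11, 12, 13, 14, 15, 16}
Every element of {4, 5, 6, 7, 8, 9, 10, 11, 12, 13, 14, 15, 16} is in {4, 5, 6, 7, 8, 9, 10, 11, 12, 13, 14, 15, 16}, so (C \ A) ∪ (((C^c \ C) △ C) ∪ (C △ (A ∪ C))) ⊆ (C^c ∪ C) ∪ (B △ C).

Yes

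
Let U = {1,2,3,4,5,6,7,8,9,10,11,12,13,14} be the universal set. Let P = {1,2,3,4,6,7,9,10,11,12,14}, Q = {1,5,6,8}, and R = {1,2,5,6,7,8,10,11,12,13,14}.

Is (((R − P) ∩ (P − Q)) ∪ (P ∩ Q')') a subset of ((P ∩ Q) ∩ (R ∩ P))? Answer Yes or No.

R − P = {5,8,13}
P − Q = {2,3,4,7,9,10,11,12,14}
(R − P) ∩ (P − Q) = {}
Q' = {2,3,4,7,9,10,11,12,13,14}
P ∩ Q' = {2,3,4,7,9,10,11,12,14}
(P ∩ Q')' = {1,5,6,8,13}
((R − P) ∩ (P − Q)) ∪ (P ∩ Q')' = {1,5,6,8,13}
P ∩ Q = {1,6}
R ∩ P = {1,2,6,7,10,11,12,14}
(P ∩ Q) ∩ (R ∩ P) = {1,6}
5 ∈ ((R − P) ∩ (P − Q)) ∪ (P ∩ Q')' but 5 ∉ (P ∩ Q) ∩ (R ∩ P), so the inclusion fails.

No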